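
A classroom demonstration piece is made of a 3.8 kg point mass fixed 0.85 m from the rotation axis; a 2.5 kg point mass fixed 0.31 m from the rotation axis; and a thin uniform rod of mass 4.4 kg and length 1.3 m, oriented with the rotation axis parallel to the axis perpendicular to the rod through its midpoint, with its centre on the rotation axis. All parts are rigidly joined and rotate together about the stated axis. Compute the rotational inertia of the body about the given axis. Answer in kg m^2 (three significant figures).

Point mass: I_cm = 0; centre at d = 0.85 m, so I = I_cm + Md² gives I = 0 + (3.8)(0.85)² = 2.7455 kg m^2.
Point mass: I_cm = 0; centre at d = 0.31 m, so I = I_cm + Md² gives I = 0 + (2.5)(0.31)² = 0.24025 kg m^2.
Thin rod: I_cm = (1/12)ML² = (1/12)(4.4)(1.3)² = 0.61967 kg m^2; axis through the centre, so I = 0.61967 kg m^2.
Total I = 2.7455 + 0.24025 + 0.61967 = 3.6054 kg m^2.

3.61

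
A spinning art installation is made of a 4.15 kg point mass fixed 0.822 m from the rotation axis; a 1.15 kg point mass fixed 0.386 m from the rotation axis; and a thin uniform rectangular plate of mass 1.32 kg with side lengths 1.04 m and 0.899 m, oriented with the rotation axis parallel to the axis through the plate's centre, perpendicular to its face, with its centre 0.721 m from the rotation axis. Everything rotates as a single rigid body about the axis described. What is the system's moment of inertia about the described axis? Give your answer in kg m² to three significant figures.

Point mass: I_cm = 0; centre at d = 0.822 m, so the parallel axis theorem gives I = 0 + (4.15)(0.822)² = 2.8041 kg m².
Point mass: I_cm = 0; centre at d = 0.386 m, so the parallel axis theorem gives I = 0 + (1.15)(0.386)² = 0.17135 kg m².
Rectangular plate: I_cm = (1/12)M(a²+b²) = (1/12)(1.32)[(1.04)² + (0.899)²] = 0.20788 kg m²; centre at d = 0.721 m, so the parallel axis theorem gives I = 0.20788 + (1.32)(0.721)² = 0.89407 kg m².
Total I = 2.8041 + 0.17135 + 0.89407 = 3.8695 kg m².

3.87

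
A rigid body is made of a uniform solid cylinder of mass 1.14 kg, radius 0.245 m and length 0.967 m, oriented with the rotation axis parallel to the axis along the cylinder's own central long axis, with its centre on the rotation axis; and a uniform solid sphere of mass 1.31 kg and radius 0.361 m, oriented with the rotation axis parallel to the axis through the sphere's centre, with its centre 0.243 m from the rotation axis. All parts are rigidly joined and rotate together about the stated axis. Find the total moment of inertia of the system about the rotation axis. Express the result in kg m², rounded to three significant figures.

0.180

Solid cylinder: I_cm = (1/2)MR² = (1/2)(1.14)(0.245)² = 0.034214 kg m²; axis through the centre, so I = 0.034214 kg m².
Solid sphere: I_cm = (2/5)MR² = (2/5)(1.31)(0.361)² = 0.068288 kg m²; centre at d = 0.243 m, so I = I_cm + Md² gives I = 0.068288 + (1.31)(0.243)² = 0.14564 kg m².
Total I = 0.034214 + 0.14564 = 0.17986 kg m².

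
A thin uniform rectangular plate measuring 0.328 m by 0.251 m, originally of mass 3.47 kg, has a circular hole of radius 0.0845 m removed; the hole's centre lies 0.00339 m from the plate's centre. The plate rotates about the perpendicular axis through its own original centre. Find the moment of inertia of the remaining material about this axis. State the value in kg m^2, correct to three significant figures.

0.0459

Unpierced body about its centre: I₀ = (1/12)M(a²+b²) = (1/12)(3.47)[(0.328)² + (0.251)²] = 0.049327 kg m^2.
The removed disk has mass m = M·πr²/(ab) = (3.47)·π(0.0845)²/(0.328·0.251) = 0.94546 kg (same uniform areal density).
Its moment of inertia about the rotation axis (parallel-axis theorem): I_hole = (1/2)mr² + md² = (1/2)(0.94546)(0.0845)² + (0.94546)(0.00339)² = 0.0033863 kg m^2.
Treating the hole as negative mass, I = I₀ − I_hole = 0.049327 − 0.0033863 = 0.045941 kg m^2.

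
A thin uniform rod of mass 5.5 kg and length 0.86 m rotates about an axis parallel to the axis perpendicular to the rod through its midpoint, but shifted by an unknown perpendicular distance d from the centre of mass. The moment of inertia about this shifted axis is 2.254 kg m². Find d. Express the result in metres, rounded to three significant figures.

About the centre-of-mass axis, I_cm = (1/12)ML² = (1/12)(5.5)(0.86)² = 0.33898 kg m².
Parallel axis theorem: I = I_cm + Md², so Md² = 2.254 − 0.33898 = 1.915 kg m².
d = √(1.915 / 5.5) = 0.59007 m.

0.590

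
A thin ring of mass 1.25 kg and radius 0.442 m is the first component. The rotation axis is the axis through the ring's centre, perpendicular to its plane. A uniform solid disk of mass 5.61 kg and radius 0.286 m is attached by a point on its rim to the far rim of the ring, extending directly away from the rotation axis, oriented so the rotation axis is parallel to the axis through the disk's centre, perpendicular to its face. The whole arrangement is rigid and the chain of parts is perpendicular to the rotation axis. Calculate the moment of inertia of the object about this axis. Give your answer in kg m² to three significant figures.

3.45

Thin ring: I_cm = MR² = (1.25)(0.442)² = 0.24421 kg m²; axis through the centre, so I = 0.24421 kg m².
Solid disk: I_cm = (1/2)MR² = (1/2)(5.61)(0.286)² = 0.22944 kg m²; centre at d = 0.442 + 0.286 = 0.728 m, so the parallel axis theorem gives I = 0.22944 + (5.61)(0.728)² = 3.2026 kg m².
Total I = 0.24421 + 3.2026 = 3.4469 kg m².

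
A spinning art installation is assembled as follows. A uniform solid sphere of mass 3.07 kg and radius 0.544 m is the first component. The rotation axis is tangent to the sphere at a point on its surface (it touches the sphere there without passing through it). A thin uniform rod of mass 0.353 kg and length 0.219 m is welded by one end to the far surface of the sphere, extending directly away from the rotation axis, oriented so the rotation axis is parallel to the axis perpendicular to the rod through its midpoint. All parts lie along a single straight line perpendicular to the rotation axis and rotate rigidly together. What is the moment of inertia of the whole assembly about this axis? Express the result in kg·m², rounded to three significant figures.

Solid sphere: I_cm = (2/5)MR² = (2/5)(3.07)(0.544)² = 0.36341 kg·m²; centre at d = 0.544 m, so I = I_cm + Md² gives I = 0.36341 + (3.07)(0.544)² = 1.2719 kg·m².
Thin rod: I_cm = (1/12)ML² = (1/12)(0.353)(0.219)² = 0.0014109 kg·m²; centre at d = 0.544 + 0.544 + 0.1095 = 1.1975 m, so I = I_cm + Md² gives I = 0.0014109 + (0.353)(1.1975)² = 0.50762 kg·m².
Total I = 1.2719 + 0.50762 = 1.7795 kg·m².

1.78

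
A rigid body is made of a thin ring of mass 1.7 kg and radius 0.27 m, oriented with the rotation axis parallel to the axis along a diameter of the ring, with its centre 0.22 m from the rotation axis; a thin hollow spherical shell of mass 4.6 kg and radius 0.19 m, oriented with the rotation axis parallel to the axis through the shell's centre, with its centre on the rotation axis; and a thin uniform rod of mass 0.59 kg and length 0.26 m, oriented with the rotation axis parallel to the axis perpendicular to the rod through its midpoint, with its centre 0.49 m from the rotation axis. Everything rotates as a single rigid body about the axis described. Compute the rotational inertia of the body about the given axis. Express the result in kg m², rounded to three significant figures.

Thin ring: I_cm = (1/2)MR² = (1/2)(1.7)(0.27)² = 0.061965 kg m²; centre at d = 0.22 m, so I = I_cm + Md² gives I = 0.061965 + (1.7)(0.22)² = 0.14425 kg m².
Spherical shell: I_cm = (2/3)MR² = (2/3)(4.6)(0.19)² = 0.11071 kg m²; axis through the centre, so I = 0.11071 kg m².
Thin rod: I_cm = (1/12)ML² = (1/12)(0.59)(0.26)² = 0.0033237 kg m²; centre at d = 0.49 m, so I = I_cm + Md² gives I = 0.0033237 + (0.59)(0.49)² = 0.14498 kg m².
Total I = 0.14425 + 0.11071 + 0.14498 = 0.39993 kg m².

0.400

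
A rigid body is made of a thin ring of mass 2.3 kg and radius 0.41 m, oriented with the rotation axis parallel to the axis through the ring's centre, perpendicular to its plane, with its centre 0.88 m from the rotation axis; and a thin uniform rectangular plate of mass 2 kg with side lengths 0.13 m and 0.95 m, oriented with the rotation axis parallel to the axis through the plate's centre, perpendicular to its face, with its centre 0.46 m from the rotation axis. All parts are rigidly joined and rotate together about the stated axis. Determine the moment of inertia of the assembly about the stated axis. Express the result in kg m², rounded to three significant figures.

Thin ring: I_cm = MR² = (2.3)(0.41)² = 0.38663 kg m²; centre at d = 0.88 m, so the parallel axis theorem gives I = 0.38663 + (2.3)(0.88)² = 2.1677 kg m².
Rectangular plate: I_cm = (1/12)M(a²+b²) = (1/12)(2)[(0.13)² + (0.95)²] = 0.15323 kg m²; centre at d = 0.46 m, so the parallel axis theorem gives I = 0.15323 + (2)(0.46)² = 0.57643 kg m².
Total I = 2.1677 + 0.57643 = 2.7442 kg m².

2.74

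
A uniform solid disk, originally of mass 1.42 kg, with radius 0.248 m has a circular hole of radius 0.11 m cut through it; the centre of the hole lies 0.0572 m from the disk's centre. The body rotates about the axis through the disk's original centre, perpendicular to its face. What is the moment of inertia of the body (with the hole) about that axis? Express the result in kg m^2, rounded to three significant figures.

0.0411

Unpierced body about its centre: I₀ = (1/2)MR² = (1/2)(1.42)(0.248)² = 0.043668 kg m^2.
The removed disk has mass m = M·(r/R)² = (1.42)(0.11/0.248)² = 0.27936 kg (same uniform areal density).
Its moment of inertia about the rotation axis (parallel-axis theorem): I_hole = (1/2)mr² + md² = (1/2)(0.27936)(0.11)² + (0.27936)(0.0572)² = 0.0026042 kg m^2.
Treating the hole as negative mass, I = I₀ − I_hole = 0.043668 − 0.0026042 = 0.041064 kg m^2.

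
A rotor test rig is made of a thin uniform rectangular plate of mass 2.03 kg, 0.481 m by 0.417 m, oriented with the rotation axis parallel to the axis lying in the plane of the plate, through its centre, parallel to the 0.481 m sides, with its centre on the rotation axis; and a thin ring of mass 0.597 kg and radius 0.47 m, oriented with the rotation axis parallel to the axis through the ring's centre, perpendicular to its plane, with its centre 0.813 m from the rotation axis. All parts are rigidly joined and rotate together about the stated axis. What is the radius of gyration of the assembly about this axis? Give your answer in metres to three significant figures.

Rectangular plate: I_cm = (1/12)Mb² = (1/12)(2.03)(0.417)² = 0.029416 kg m²; axis through the centre, so I = 0.029416 kg m².
Thin ring: I_cm = MR² = (0.597)(0.47)² = 0.13188 kg m²; centre at d = 0.813 m, so I = I_cm + Md² gives I = 0.13188 + (0.597)(0.813)² = 0.52648 kg m².
Total I = 0.55589 kg m²; total mass M = 2.627 kg.
k = √(I/M) = √(0.55589/2.627) = 0.46001 m.

0.460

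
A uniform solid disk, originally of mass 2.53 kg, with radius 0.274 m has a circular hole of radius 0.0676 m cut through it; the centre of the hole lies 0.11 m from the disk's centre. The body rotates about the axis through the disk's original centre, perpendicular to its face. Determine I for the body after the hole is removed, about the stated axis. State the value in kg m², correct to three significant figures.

Unpierced body about its centre: I₀ = (1/2)MR² = (1/2)(2.53)(0.274)² = 0.094971 kg m².
The removed disk has mass m = M·(r/R)² = (2.53)(0.0676/0.274)² = 0.154 kg (same uniform areal density).
Its moment of inertia about the rotation axis (parallel-axis theorem): I_hole = (1/2)mr² + md² = (1/2)(0.154)(0.0676)² + (0.154)(0.11)² = 0.0022152 kg m².
Treating the hole as negative mass, I = I₀ − I_hole = 0.094971 − 0.0022152 = 0.092756 kg m².

0.0928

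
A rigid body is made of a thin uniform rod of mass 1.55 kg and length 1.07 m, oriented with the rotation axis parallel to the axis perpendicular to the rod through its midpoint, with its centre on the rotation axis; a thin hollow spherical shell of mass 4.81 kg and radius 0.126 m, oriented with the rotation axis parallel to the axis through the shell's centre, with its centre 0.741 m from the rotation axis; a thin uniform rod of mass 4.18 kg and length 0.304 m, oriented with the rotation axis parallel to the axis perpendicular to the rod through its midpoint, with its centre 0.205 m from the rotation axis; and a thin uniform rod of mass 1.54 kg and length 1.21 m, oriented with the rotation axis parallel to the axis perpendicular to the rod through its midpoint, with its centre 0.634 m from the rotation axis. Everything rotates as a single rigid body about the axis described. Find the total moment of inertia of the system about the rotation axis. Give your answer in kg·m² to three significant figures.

3.85

Thin rod: I_cm = (1/12)ML² = (1/12)(1.55)(1.07)² = 0.14788 kg·m²; axis through the centre, so I = 0.14788 kg·m².
Spherical shell: I_cm = (2/3)MR² = (2/3)(4.81)(0.126)² = 0.050909 kg·m²; centre at d = 0.741 m, so I = I_cm + Md² gives I = 0.050909 + (4.81)(0.741)² = 2.692 kg·m².
Thin rod: I_cm = (1/12)ML² = (1/12)(4.18)(0.304)² = 0.032192 kg·m²; centre at d = 0.205 m, so I = I_cm + Md² gives I = 0.032192 + (4.18)(0.205)² = 0.20786 kg·m².
Thin rod: I_cm = (1/12)ML² = (1/12)(1.54)(1.21)² = 0.18789 kg·m²; centre at d = 0.634 m, so I = I_cm + Md² gives I = 0.18789 + (1.54)(0.634)² = 0.80691 kg·m².
Total I = 0.14788 + 2.692 + 0.20786 + 0.80691 = 3.8546 kg·m².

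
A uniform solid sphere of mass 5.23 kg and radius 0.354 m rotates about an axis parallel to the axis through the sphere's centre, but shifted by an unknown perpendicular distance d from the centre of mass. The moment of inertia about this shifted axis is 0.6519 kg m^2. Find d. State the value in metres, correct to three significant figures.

0.273

About the centre-of-mass axis, I_cm = (2/5)MR² = (2/5)(5.23)(0.354)² = 0.26216 kg m^2.
Parallel axis theorem: I = I_cm + Md², so Md² = 0.6519 − 0.26216 = 0.38974 kg m^2.
d = √(0.38974 / 5.23) = 0.27298 m.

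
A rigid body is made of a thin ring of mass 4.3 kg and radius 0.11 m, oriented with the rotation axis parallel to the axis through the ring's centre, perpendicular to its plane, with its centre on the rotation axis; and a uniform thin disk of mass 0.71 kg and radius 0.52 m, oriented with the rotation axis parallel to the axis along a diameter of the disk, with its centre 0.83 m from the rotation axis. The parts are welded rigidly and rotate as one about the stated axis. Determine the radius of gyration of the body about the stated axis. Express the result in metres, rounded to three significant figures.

Thin ring: I_cm = MR² = (4.3)(0.11)² = 0.05203 kg m^2; axis through the centre, so I = 0.05203 kg m^2.
Thin disk: I_cm = (1/4)MR² = (1/4)(0.71)(0.52)² = 0.047996 kg m^2; centre at d = 0.83 m, so I = I_cm + Md² gives I = 0.047996 + (0.71)(0.83)² = 0.53712 kg m^2.
Total I = 0.58915 kg m^2; total mass M = 5.01 kg.
k = √(I/M) = √(0.58915/5.01) = 0.34292 m.

0.343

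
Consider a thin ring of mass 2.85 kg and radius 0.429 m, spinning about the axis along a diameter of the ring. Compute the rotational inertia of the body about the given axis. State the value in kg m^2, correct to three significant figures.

0.262

I_cm = (1/2)MR² = (1/2)(2.85)(0.429)² = 0.26226 kg m^2; axis through the centre, so I = 0.26226 kg m^2.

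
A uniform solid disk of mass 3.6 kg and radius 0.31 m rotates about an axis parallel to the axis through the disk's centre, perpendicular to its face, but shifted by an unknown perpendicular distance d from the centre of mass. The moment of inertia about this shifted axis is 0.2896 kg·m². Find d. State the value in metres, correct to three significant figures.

About the centre-of-mass axis, I_cm = (1/2)MR² = (1/2)(3.6)(0.31)² = 0.17298 kg·m².
Parallel axis theorem: I = I_cm + Md², so Md² = 0.2896 − 0.17298 = 0.11662 kg·m².
d = √(0.11662 / 3.6) = 0.17998 m.

0.180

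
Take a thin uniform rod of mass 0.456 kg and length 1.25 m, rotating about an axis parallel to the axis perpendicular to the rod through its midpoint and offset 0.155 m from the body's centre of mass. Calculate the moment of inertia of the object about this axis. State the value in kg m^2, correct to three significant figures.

0.0703

I_cm = (1/12)ML² = (1/12)(0.456)(1.25)² = 0.059375 kg m^2; centre at d = 0.155 m, so the parallel axis theorem gives I = 0.059375 + (0.456)(0.155)² = 0.07033 kg m^2.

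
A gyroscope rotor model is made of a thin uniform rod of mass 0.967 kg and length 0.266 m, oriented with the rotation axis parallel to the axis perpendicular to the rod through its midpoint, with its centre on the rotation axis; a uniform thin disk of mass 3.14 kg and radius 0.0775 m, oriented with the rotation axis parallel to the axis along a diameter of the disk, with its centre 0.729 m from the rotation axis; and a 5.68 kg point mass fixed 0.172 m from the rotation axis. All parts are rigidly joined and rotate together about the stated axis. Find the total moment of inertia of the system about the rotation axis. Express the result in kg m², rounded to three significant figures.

1.85

Thin rod: I_cm = (1/12)ML² = (1/12)(0.967)(0.266)² = 0.0057018 kg m²; axis through the centre, so I = 0.0057018 kg m².
Thin disk: I_cm = (1/4)MR² = (1/4)(3.14)(0.0775)² = 0.0047149 kg m²; centre at d = 0.729 m, so I = I_cm + Md² gives I = 0.0047149 + (3.14)(0.729)² = 1.6734 kg m².
Point mass: I_cm = 0; centre at d = 0.172 m, so I = I_cm + Md² gives I = 0 + (5.68)(0.172)² = 0.16804 kg m².
Total I = 0.0057018 + 1.6734 + 0.16804 = 1.8472 kg m².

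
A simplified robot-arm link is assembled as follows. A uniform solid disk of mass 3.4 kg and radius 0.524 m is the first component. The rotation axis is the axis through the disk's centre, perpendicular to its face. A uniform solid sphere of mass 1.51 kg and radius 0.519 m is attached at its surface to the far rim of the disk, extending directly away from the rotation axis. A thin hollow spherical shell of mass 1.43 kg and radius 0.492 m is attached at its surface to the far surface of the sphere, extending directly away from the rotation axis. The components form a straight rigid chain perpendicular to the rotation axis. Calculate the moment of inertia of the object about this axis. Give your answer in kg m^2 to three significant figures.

Solid disk: I_cm = (1/2)MR² = (1/2)(3.4)(0.524)² = 0.46678 kg m^2; axis through the centre, so I = 0.46678 kg m^2.
Solid sphere: I_cm = (2/5)MR² = (2/5)(1.51)(0.519)² = 0.16269 kg m^2; centre at d = 0.524 + 0.519 = 1.043 m, so the parallel axis theorem gives I = 0.16269 + (1.51)(1.043)² = 1.8053 kg m^2.
Spherical shell: I_cm = (2/3)MR² = (2/3)(1.43)(0.492)² = 0.23077 kg m^2; centre at d = 0.524 + 0.519 + 0.519 + 0.492 = 2.054 m, so the parallel axis theorem gives I = 0.23077 + (1.43)(2.054)² = 6.2638 kg m^2.
Total I = 0.46678 + 1.8053 + 6.2638 = 8.5359 kg m^2.

8.54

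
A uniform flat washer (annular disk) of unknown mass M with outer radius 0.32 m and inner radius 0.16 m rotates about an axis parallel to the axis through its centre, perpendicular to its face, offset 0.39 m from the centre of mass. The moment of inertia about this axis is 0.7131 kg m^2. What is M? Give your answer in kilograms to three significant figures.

3.30

I = I_cm + Md² = (1/2)M(R²+r²) + Md² = M·[0.5·[(0.32)² + (0.16)²] + (0.39)²] = M·0.2161.
So M = 0.7131 / 0.2161 = 3.2999 kg.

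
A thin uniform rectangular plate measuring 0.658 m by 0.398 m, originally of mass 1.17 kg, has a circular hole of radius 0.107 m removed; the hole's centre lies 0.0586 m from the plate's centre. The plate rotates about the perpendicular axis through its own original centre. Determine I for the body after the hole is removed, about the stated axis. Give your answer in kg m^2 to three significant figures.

Unpierced body about its centre: I₀ = (1/12)M(a²+b²) = (1/12)(1.17)[(0.658)² + (0.398)²] = 0.057658 kg m^2.
The removed disk has mass m = M·πr²/(ab) = (1.17)·π(0.107)²/(0.658·0.398) = 0.16069 kg (same uniform areal density).
Its moment of inertia about the rotation axis (parallel-axis theorem): I_hole = (1/2)mr² + md² = (1/2)(0.16069)(0.107)² + (0.16069)(0.0586)² = 0.0014717 kg m^2.
Treating the hole as negative mass, I = I₀ − I_hole = 0.057658 − 0.0014717 = 0.056187 kg m^2.

0.0562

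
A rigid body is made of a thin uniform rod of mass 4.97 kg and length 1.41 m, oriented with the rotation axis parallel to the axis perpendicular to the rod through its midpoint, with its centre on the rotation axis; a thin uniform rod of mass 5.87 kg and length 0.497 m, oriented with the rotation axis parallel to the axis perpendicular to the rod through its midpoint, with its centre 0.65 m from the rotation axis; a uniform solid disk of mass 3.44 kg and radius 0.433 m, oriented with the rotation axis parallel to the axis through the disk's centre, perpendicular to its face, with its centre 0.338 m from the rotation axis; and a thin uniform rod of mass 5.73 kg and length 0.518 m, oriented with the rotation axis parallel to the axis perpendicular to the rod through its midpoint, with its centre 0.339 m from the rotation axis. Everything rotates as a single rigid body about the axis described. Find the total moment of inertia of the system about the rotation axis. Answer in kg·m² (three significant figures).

4.93

Thin rod: I_cm = (1/12)ML² = (1/12)(4.97)(1.41)² = 0.8234 kg·m²; axis through the centre, so I = 0.8234 kg·m².
Thin rod: I_cm = (1/12)ML² = (1/12)(5.87)(0.497)² = 0.12083 kg·m²; centre at d = 0.65 m, so I = I_cm + Md² gives I = 0.12083 + (5.87)(0.65)² = 2.6009 kg·m².
Solid disk: I_cm = (1/2)MR² = (1/2)(3.44)(0.433)² = 0.32248 kg·m²; centre at d = 0.338 m, so I = I_cm + Md² gives I = 0.32248 + (3.44)(0.338)² = 0.71548 kg·m².
Thin rod: I_cm = (1/12)ML² = (1/12)(5.73)(0.518)² = 0.12812 kg·m²; centre at d = 0.339 m, so I = I_cm + Md² gives I = 0.12812 + (5.73)(0.339)² = 0.78662 kg·m².
Total I = 0.8234 + 2.6009 + 0.71548 + 0.78662 = 4.9264 kg·m².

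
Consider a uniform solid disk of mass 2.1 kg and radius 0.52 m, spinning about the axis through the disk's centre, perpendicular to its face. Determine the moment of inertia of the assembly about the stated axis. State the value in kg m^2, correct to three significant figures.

0.284

I_cm = (1/2)MR² = (1/2)(2.1)(0.52)² = 0.28392 kg m^2; axis through the centre, so I = 0.28392 kg m^2.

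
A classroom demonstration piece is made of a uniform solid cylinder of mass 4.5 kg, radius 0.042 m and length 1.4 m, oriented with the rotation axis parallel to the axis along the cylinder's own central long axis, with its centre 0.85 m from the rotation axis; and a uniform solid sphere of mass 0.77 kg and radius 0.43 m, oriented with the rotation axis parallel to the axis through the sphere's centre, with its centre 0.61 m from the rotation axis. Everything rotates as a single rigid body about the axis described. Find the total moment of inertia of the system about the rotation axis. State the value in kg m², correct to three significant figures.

Solid cylinder: I_cm = (1/2)MR² = (1/2)(4.5)(0.042)² = 0.003969 kg m²; centre at d = 0.85 m, so the parallel axis theorem gives I = 0.003969 + (4.5)(0.85)² = 3.2552 kg m².
Solid sphere: I_cm = (2/5)MR² = (2/5)(0.77)(0.43)² = 0.056949 kg m²; centre at d = 0.61 m, so the parallel axis theorem gives I = 0.056949 + (0.77)(0.61)² = 0.34347 kg m².
Total I = 3.2552 + 0.34347 = 3.5987 kg m².

3.60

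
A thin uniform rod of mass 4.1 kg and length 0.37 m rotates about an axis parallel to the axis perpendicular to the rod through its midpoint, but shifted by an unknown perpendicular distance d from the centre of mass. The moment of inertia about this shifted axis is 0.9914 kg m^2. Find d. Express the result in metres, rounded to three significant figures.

0.480

About the centre-of-mass axis, I_cm = (1/12)ML² = (1/12)(4.1)(0.37)² = 0.046774 kg m^2.
Parallel axis theorem: I = I_cm + Md², so Md² = 0.9914 − 0.046774 = 0.94463 kg m^2.
d = √(0.94463 / 4.1) = 0.48 m.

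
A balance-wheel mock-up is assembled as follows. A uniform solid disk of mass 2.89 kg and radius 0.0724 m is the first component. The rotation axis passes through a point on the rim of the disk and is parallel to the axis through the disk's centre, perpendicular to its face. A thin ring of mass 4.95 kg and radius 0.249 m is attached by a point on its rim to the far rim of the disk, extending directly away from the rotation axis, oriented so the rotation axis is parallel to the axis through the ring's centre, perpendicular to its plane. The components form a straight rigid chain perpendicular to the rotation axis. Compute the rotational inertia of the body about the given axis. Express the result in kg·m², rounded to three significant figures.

1.10

Solid disk: I_cm = (1/2)MR² = (1/2)(2.89)(0.0724)² = 0.0075743 kg·m²; centre at d = 0.0724 m, so I = I_cm + Md² gives I = 0.0075743 + (2.89)(0.0724)² = 0.022723 kg·m².
Thin ring: I_cm = MR² = (4.95)(0.249)² = 0.3069 kg·m²; centre at d = 0.0724 + 0.0724 + 0.249 = 0.3938 m, so I = I_cm + Md² gives I = 0.3069 + (4.95)(0.3938)² = 1.0745 kg·m².
Total I = 0.022723 + 1.0745 = 1.0973 kg·m².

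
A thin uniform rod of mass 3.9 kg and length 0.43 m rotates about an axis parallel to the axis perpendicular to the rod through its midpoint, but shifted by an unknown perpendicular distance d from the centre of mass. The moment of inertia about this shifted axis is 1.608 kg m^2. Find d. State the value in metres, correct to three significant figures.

About the centre-of-mass axis, I_cm = (1/12)ML² = (1/12)(3.9)(0.43)² = 0.060092 kg m^2.
Parallel axis theorem: I = I_cm + Md², so Md² = 1.608 − 0.060092 = 1.5479 kg m^2.
d = √(1.5479 / 3.9) = 0.63 m.

0.630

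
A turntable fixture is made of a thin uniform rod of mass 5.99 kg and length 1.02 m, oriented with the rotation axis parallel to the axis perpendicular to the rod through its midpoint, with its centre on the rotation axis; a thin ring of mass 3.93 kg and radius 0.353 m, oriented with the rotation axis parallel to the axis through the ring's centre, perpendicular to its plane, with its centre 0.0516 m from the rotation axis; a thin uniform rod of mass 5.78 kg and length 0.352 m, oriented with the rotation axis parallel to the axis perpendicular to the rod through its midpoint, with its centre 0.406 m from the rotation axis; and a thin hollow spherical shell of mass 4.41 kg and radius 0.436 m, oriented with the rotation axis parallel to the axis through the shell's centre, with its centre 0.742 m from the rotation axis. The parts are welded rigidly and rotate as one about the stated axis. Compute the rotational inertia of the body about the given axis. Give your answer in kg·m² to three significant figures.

Thin rod: I_cm = (1/12)ML² = (1/12)(5.99)(1.02)² = 0.51933 kg·m²; axis through the centre, so I = 0.51933 kg·m².
Thin ring: I_cm = MR² = (3.93)(0.353)² = 0.48971 kg·m²; centre at d = 0.0516 m, so the parallel axis theorem gives I = 0.48971 + (3.93)(0.0516)² = 0.50018 kg·m².
Thin rod: I_cm = (1/12)ML² = (1/12)(5.78)(0.352)² = 0.05968 kg·m²; centre at d = 0.406 m, so the parallel axis theorem gives I = 0.05968 + (5.78)(0.406)² = 1.0124 kg·m².
Spherical shell: I_cm = (2/3)MR² = (2/3)(4.41)(0.436)² = 0.55888 kg·m²; centre at d = 0.742 m, so the parallel axis theorem gives I = 0.55888 + (4.41)(0.742)² = 2.9869 kg·m².
Total I = 0.51933 + 0.50018 + 1.0124 + 2.9869 = 5.0188 kg·m².

5.02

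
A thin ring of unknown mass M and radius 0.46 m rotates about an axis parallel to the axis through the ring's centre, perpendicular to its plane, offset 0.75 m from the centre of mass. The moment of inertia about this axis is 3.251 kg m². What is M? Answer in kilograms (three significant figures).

4.20

I = I_cm + Md² = MR² + Md² = M·[1·(0.46)² + (0.75)²] = M·0.7741.
So M = 3.251 / 0.7741 = 4.1997 kg.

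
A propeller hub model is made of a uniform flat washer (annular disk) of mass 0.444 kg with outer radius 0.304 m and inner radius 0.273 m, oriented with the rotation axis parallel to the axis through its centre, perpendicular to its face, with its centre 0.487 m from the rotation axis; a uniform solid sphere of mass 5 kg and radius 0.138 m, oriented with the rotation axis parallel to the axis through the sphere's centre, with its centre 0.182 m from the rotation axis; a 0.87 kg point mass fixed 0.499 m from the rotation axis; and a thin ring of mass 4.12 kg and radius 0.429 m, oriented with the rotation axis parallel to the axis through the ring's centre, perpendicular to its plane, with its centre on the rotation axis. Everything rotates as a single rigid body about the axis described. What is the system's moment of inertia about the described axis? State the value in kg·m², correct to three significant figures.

1.32

Annular disk: I_cm = (1/2)M(R²+r²) = (1/2)(0.444)[(0.304)² + (0.273)²] = 0.037062 kg·m²; centre at d = 0.487 m, so the parallel axis theorem gives I = 0.037062 + (0.444)(0.487)² = 0.14236 kg·m².
Solid sphere: I_cm = (2/5)MR² = (2/5)(5)(0.138)² = 0.038088 kg·m²; centre at d = 0.182 m, so the parallel axis theorem gives I = 0.038088 + (5)(0.182)² = 0.20371 kg·m².
Point mass: I_cm = 0; centre at d = 0.499 m, so the parallel axis theorem gives I = 0 + (0.87)(0.499)² = 0.21663 kg·m².
Thin ring: I_cm = MR² = (4.12)(0.429)² = 0.75825 kg·m²; axis through the centre, so I = 0.75825 kg·m².
Total I = 0.14236 + 0.20371 + 0.21663 + 0.75825 = 1.321 kg·m².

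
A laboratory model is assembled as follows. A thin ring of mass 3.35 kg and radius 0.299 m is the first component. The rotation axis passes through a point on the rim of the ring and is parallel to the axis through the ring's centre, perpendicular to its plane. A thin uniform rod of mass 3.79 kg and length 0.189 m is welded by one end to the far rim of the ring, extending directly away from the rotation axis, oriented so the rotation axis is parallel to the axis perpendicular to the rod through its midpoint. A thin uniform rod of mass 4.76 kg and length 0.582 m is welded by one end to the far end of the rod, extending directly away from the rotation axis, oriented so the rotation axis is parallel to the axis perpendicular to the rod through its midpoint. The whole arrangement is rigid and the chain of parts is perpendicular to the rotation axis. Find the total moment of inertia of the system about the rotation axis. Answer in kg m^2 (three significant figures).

Thin ring: I_cm = MR² = (3.35)(0.299)² = 0.29949 kg m^2; centre at d = 0.299 m, so I = I_cm + Md² gives I = 0.29949 + (3.35)(0.299)² = 0.59899 kg m^2.
Thin rod: I_cm = (1/12)ML² = (1/12)(3.79)(0.189)² = 0.011282 kg m^2; centre at d = 0.299 + 0.299 + 0.0945 = 0.6925 m, so I = I_cm + Md² gives I = 0.011282 + (3.79)(0.6925)² = 1.8288 kg m^2.
Thin rod: I_cm = (1/12)ML² = (1/12)(4.76)(0.582)² = 0.13436 kg m^2; centre at d = 0.299 + 0.299 + 0.0945 + 0.0945 + 0.291 = 1.078 m, so I = I_cm + Md² gives I = 0.13436 + (4.76)(1.078)² = 5.6659 kg m^2.
Total I = 0.59899 + 1.8288 + 5.6659 = 8.0937 kg m^2.

8.09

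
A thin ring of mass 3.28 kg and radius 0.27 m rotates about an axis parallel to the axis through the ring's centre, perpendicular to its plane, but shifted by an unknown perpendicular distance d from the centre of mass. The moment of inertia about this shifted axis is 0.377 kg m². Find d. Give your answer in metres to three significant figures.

About the centre-of-mass axis, I_cm = MR² = (3.28)(0.27)² = 0.23911 kg m².
Parallel axis theorem: I = I_cm + Md², so Md² = 0.377 − 0.23911 = 0.13789 kg m².
d = √(0.13789 / 3.28) = 0.20503 m.

0.205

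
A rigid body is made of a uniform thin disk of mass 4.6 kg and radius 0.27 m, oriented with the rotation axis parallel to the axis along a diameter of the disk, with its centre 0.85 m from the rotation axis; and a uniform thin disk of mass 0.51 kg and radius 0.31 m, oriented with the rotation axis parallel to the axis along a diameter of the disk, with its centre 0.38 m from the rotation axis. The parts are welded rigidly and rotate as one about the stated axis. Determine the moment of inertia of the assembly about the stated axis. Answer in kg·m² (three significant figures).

3.49

Thin disk: I_cm = (1/4)MR² = (1/4)(4.6)(0.27)² = 0.083835 kg·m²; centre at d = 0.85 m, so the parallel axis theorem gives I = 0.083835 + (4.6)(0.85)² = 3.4073 kg·m².
Thin disk: I_cm = (1/4)MR² = (1/4)(0.51)(0.31)² = 0.012253 kg·m²; centre at d = 0.38 m, so the parallel axis theorem gives I = 0.012253 + (0.51)(0.38)² = 0.085897 kg·m².
Total I = 3.4073 + 0.085897 = 3.4932 kg·m².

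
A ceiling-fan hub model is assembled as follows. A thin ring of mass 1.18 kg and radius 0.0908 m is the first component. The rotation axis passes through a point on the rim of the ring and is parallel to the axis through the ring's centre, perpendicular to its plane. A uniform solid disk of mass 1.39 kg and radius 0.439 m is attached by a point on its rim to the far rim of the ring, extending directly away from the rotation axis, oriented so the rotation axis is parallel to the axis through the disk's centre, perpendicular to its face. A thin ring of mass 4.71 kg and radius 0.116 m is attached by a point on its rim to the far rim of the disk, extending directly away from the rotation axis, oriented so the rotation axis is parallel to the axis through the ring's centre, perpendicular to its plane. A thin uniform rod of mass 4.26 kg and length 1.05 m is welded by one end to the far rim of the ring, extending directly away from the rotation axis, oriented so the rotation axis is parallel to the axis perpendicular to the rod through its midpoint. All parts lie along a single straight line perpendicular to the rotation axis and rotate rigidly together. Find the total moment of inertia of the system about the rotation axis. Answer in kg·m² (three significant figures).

21.7

Thin ring: I_cm = MR² = (1.18)(0.0908)² = 0.0097287 kg·m²; centre at d = 0.0908 m, so the parallel axis theorem gives I = 0.0097287 + (1.18)(0.0908)² = 0.019457 kg·m².
Solid disk: I_cm = (1/2)MR² = (1/2)(1.39)(0.439)² = 0.13394 kg·m²; centre at d = 0.0908 + 0.0908 + 0.439 = 0.6206 m, so the parallel axis theorem gives I = 0.13394 + (1.39)(0.6206)² = 0.66929 kg·m².
Thin ring: I_cm = MR² = (4.71)(0.116)² = 0.063378 kg·m²; centre at d = 0.0908 + 0.0908 + 0.439 + 0.439 + 0.116 = 1.1756 m, so the parallel axis theorem gives I = 0.063378 + (4.71)(1.1756)² = 6.5728 kg·m².
Thin rod: I_cm = (1/12)ML² = (1/12)(4.26)(1.05)² = 0.39139 kg·m²; centre at d = 0.0908 + 0.0908 + 0.439 + 0.439 + 0.116 + 0.116 + 0.525 = 1.8166 m, so the parallel axis theorem gives I = 0.39139 + (4.26)(1.8166)² = 14.45 kg·m².
Total I = 0.019457 + 0.66929 + 6.5728 + 14.45 = 21.711 kg·m².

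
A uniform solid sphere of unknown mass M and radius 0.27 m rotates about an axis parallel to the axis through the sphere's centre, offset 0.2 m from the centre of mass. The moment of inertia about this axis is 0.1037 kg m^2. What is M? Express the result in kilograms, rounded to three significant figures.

I = I_cm + Md² = (2/5)MR² + Md² = M·[0.4·(0.27)² + (0.2)²] = M·0.06916.
So M = 0.1037 / 0.06916 = 1.4994 kg.

1.50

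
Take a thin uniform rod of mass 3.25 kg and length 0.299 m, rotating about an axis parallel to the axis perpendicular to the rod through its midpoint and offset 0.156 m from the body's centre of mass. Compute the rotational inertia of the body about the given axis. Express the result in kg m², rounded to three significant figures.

I_cm = (1/12)ML² = (1/12)(3.25)(0.299)² = 0.024213 kg m²; centre at d = 0.156 m, so the parallel axis theorem gives I = 0.024213 + (3.25)(0.156)² = 0.1033 kg m².

0.103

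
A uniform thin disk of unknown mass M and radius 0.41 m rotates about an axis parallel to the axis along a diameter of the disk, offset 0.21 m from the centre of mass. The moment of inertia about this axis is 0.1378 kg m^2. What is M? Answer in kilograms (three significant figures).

I = I_cm + Md² = (1/4)MR² + Md² = M·[0.25·(0.41)² + (0.21)²] = M·0.086125.
So M = 0.1378 / 0.086125 = 1.6 kg.

1.60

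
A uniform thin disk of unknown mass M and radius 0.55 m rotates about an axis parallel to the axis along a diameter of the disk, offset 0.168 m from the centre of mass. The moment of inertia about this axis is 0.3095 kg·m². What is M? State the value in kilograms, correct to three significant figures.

I = I_cm + Md² = (1/4)MR² + Md² = M·[0.25·(0.55)² + (0.168)²] = M·0.10385.
So M = 0.3095 / 0.10385 = 2.9803 kg.

2.98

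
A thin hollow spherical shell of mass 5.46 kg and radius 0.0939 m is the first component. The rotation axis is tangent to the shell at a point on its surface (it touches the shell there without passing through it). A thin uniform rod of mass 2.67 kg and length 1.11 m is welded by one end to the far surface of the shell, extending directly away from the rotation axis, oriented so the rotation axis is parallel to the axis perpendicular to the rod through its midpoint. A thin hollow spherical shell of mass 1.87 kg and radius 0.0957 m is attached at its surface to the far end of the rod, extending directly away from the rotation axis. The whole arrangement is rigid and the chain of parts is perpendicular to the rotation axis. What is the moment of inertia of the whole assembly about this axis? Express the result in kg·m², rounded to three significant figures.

5.47

Spherical shell: I_cm = (2/3)MR² = (2/3)(5.46)(0.0939)² = 0.032095 kg·m²; centre at d = 0.0939 m, so I = I_cm + Md² gives I = 0.032095 + (5.46)(0.0939)² = 0.080237 kg·m².
Thin rod: I_cm = (1/12)ML² = (1/12)(2.67)(1.11)² = 0.27414 kg·m²; centre at d = 0.0939 + 0.0939 + 0.555 = 0.7428 m, so I = I_cm + Md² gives I = 0.27414 + (2.67)(0.7428)² = 1.7473 kg·m².
Spherical shell: I_cm = (2/3)MR² = (2/3)(1.87)(0.0957)² = 0.011418 kg·m²; centre at d = 0.0939 + 0.0939 + 0.555 + 0.555 + 0.0957 = 1.3935 m, so I = I_cm + Md² gives I = 0.011418 + (1.87)(1.3935)² = 3.6427 kg·m².
Total I = 0.080237 + 1.7473 + 3.6427 = 5.4702 kg·m².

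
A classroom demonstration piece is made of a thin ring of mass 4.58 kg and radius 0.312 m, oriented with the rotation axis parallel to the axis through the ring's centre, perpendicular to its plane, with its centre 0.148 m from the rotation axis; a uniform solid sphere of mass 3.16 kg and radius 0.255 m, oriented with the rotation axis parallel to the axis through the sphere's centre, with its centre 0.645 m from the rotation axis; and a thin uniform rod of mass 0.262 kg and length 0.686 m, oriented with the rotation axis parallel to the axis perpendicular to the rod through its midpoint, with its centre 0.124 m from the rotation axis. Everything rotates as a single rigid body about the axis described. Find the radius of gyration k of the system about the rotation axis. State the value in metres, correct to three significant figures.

0.495

Thin ring: I_cm = MR² = (4.58)(0.312)² = 0.44584 kg m^2; centre at d = 0.148 m, so the parallel axis theorem gives I = 0.44584 + (4.58)(0.148)² = 0.54616 kg m^2.
Solid sphere: I_cm = (2/5)MR² = (2/5)(3.16)(0.255)² = 0.082192 kg m^2; centre at d = 0.645 m, so the parallel axis theorem gives I = 0.082192 + (3.16)(0.645)² = 1.3968 kg m^2.
Thin rod: I_cm = (1/12)ML² = (1/12)(0.262)(0.686)² = 0.010275 kg m^2; centre at d = 0.124 m, so the parallel axis theorem gives I = 0.010275 + (0.262)(0.124)² = 0.014303 kg m^2.
Total I = 1.9573 kg m^2; total mass M = 8.002 kg.
k = √(I/M) = √(1.9573/8.002) = 0.49457 m.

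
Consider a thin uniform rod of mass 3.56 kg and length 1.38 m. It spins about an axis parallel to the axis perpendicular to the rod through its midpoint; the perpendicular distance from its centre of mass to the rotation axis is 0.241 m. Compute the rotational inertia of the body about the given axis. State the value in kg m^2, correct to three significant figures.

I_cm = (1/12)ML² = (1/12)(3.56)(1.38)² = 0.56497 kg m^2; centre at d = 0.241 m, so I = I_cm + Md² gives I = 0.56497 + (3.56)(0.241)² = 0.77174 kg m^2.

0.772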